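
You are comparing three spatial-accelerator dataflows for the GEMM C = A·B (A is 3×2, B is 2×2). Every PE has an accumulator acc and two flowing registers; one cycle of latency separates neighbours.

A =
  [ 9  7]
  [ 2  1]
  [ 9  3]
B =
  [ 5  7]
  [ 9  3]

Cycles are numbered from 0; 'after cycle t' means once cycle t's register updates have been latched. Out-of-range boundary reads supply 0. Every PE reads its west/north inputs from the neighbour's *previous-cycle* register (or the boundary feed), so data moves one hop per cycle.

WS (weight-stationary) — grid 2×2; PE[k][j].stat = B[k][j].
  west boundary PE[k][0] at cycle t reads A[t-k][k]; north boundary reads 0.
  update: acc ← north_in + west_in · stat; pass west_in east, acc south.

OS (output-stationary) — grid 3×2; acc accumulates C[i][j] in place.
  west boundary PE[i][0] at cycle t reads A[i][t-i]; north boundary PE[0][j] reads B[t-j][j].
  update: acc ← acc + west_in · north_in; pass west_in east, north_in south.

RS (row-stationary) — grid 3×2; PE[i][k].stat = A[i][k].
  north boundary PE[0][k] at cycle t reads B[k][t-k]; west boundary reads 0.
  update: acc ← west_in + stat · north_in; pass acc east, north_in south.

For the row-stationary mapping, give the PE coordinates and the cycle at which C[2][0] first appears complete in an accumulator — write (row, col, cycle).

RS: C[2][0] accumulates in PE[2][1]:
  t=0 PE[2][1]: acc=0 h=0 v=0
  t=1 PE[2][1]: acc=0 h=0 v=0
  t=2 PE[2][1]: acc=0 h=0 v=0
  t=3 PE[2][1]: acc=72 h=72 v=9

(row, col, cycle) = (2, 1, 3)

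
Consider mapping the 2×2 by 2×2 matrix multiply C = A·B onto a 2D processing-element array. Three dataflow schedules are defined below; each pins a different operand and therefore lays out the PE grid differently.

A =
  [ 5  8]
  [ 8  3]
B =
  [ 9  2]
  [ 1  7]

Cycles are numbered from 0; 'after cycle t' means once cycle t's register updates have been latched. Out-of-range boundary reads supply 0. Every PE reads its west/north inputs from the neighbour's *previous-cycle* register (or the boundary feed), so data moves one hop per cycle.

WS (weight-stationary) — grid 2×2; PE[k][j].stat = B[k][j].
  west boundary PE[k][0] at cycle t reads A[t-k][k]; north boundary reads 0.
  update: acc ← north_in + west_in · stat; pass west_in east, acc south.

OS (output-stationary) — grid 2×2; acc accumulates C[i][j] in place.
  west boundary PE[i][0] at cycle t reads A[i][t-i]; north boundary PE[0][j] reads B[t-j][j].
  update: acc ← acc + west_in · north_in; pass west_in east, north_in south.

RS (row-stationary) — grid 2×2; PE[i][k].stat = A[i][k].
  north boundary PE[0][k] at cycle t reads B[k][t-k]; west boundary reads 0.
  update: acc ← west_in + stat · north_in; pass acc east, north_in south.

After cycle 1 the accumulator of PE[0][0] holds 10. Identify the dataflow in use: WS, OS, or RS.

dataflow = RS

WS [2×2] PE[0][0] across cycles:
  step 0 · PE0,0: acc=45; fwd→5 fwd↓45
  step 1 · PE0,0: acc=72; fwd→8 fwd↓72
OS [2×2] PE[0][0] across cycles:
  step 0 · PE0,0: acc=45; fwd→5 fwd↓9
  step 1 · PE0,0: acc=53; fwd→8 fwd↓1
RS [2×2] PE[0][0] across cycles:
  step 0 · PE0,0: acc=45; fwd→45 fwd↓9
  step 1 · PE0,0: acc=10; fwd→10 fwd↓2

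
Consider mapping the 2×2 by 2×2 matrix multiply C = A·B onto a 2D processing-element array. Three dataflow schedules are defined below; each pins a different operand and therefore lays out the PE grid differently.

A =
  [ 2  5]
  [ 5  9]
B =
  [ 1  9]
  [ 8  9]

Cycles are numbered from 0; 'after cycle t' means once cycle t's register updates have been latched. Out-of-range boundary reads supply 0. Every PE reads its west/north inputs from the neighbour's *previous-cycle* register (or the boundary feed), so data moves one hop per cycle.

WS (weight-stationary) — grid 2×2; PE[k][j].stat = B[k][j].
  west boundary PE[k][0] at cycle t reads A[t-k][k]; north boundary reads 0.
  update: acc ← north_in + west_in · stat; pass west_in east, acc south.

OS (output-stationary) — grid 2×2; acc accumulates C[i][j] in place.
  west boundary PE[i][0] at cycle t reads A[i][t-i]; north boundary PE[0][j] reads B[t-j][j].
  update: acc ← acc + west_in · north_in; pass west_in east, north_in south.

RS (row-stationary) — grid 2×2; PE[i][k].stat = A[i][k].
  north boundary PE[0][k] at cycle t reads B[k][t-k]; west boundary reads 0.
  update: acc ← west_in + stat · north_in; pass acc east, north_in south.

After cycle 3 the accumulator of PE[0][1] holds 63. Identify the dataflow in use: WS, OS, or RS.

dataflow = OS

— WS: 2×2; PE[0][1] trace:
  cycle 0: PE[0][1] → acc 0, east 0, south 0
  cycle 1: PE[0][1] → acc 18, east 2, south 18
  cycle 2: PE[0][1] → acc 45, east 5, south 45
  cycle 3: PE[0][1] → acc 0, east 0, south 0
— OS: 2×2; PE[0][1] trace:
  cycle 0: PE[0][1] → acc 0, east 0, south 0
  cycle 1: PE[0][1] → acc 18, east 2, south 9
  cycle 2: PE[0][1] → acc 63, east 5, south 9
  cycle 3: PE[0][1] → acc 63, east 0, south 0
— RS: 2×2; PE[0][1] trace:
  cycle 0: PE[0][1] → acc 0, east 0, south 0
  cycle 1: PE[0][1] → acc 42, east 42, south 8
  cycle 2: PE[0][1] → acc 63, east 63, south 9
  cycle 3: PE[0][1] → acc 0, east 0, south 0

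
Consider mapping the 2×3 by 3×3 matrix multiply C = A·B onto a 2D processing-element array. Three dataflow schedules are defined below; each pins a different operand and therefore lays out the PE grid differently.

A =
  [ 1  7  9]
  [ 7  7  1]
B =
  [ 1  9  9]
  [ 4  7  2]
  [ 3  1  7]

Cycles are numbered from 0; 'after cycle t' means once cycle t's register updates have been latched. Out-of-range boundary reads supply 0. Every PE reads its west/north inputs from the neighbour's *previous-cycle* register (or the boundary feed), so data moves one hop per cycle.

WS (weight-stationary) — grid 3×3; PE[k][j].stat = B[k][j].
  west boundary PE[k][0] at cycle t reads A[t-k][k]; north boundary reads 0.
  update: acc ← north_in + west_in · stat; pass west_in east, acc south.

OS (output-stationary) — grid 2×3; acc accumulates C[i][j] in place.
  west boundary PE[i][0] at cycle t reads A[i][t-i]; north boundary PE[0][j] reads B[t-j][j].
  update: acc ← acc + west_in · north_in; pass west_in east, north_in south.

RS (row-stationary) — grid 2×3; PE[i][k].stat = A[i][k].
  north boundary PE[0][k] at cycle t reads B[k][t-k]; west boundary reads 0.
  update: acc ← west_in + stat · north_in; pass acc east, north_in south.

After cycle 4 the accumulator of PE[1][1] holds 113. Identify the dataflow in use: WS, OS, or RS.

dataflow = OS

— WS: 3×3; PE[1][1] trace:
  [0] (1,1) acc=0 (h:0 v:0)
  [1] (1,1) acc=0 (h:0 v:0)
  [2] (1,1) acc=58 (h:7 v:58)
  [3] (1,1) acc=112 (h:7 v:112)
  [4] (1,1) acc=0 (h:0 v:0)
— OS: 2×3; PE[1][1] trace:
  [0] (1,1) acc=0 (h:0 v:0)
  [1] (1,1) acc=0 (h:0 v:0)
  [2] (1,1) acc=63 (h:7 v:9)
  [3] (1,1) acc=112 (h:7 v:7)
  [4] (1,1) acc=113 (h:1 v:1)
— RS: 2×3; PE[1][1] trace:
  [0] (1,1) acc=0 (h:0 v:0)
  [1] (1,1) acc=0 (h:0 v:0)
  [2] (1,1) acc=35 (h:35 v:4)
  [3] (1,1) acc=112 (h:112 v:7)
  [4] (1,1) acc=77 (h:77 v:2)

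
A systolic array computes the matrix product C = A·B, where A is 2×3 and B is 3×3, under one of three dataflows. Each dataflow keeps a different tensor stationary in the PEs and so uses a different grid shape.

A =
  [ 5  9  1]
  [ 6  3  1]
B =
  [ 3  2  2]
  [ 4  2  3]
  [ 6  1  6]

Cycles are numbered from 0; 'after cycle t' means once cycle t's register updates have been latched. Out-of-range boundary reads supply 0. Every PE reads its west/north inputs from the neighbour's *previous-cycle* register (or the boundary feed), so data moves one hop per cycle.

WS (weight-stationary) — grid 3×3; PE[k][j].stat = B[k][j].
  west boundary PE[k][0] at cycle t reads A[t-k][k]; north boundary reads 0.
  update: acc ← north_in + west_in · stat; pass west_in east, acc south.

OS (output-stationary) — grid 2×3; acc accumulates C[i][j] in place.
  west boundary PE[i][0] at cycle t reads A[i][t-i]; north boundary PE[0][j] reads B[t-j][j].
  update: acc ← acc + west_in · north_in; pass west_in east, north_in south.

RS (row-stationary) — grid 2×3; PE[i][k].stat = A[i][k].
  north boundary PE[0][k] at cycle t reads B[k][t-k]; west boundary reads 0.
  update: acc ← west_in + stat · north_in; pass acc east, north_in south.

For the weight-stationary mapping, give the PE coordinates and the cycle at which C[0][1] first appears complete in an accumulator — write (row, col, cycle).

Under WS, C[0][1] lands at PE[2][1]:
  cycle 0: PE[2][1] → acc 0, east 0, south 0
  cycle 1: PE[2][1] → acc 0, east 0, south 0
  cycle 2: PE[2][1] → acc 0, east 0, south 0
  cycle 3: PE[2][1] → acc 29, east 1, south 29

(row, col, cycle) = (2, 1, 3)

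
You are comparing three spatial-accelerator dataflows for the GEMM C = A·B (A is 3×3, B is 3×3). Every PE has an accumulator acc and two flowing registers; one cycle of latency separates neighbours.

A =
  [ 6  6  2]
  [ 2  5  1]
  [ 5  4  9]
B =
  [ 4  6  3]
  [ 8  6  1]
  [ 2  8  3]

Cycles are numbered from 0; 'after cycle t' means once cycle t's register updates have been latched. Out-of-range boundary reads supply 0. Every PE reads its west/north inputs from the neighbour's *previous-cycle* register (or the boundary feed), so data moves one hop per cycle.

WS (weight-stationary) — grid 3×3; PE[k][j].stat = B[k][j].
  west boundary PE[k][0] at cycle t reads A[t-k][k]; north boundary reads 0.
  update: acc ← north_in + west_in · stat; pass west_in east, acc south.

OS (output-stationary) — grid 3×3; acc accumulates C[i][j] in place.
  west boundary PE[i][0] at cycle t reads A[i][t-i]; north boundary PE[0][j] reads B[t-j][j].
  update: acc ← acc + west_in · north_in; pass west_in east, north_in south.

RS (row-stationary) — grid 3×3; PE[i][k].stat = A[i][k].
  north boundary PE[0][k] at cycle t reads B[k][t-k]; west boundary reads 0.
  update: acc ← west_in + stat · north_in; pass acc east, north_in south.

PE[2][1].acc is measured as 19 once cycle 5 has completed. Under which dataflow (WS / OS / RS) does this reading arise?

dataflow = RS

— WS: 3×3; PE[2][1] trace:
  after 0 — PE[2][1] acc=0, pass-E 0, pass-S 0
  after 1 — PE[2][1] acc=0, pass-E 0, pass-S 0
  after 2 — PE[2][1] acc=0, pass-E 0, pass-S 0
  after 3 — PE[2][1] acc=88, pass-E 2, pass-S 88
  after 4 — PE[2][1] acc=50, pass-E 1, pass-S 50
  after 5 — PE[2][1] acc=126, pass-E 9, pass-S 126
— OS: 3×3; PE[2][1] trace:
  after 0 — PE[2][1] acc=0, pass-E 0, pass-S 0
  after 1 — PE[2][1] acc=0, pass-E 0, pass-S 0
  after 2 — PE[2][1] acc=0, pass-E 0, pass-S 0
  after 3 — PE[2][1] acc=30, pass-E 5, pass-S 6
  after 4 — PE[2][1] acc=54, pass-E 4, pass-S 6
  after 5 — PE[2][1] acc=126, pass-E 9, pass-S 8
— RS: 3×3; PE[2][1] trace:
  after 0 — PE[2][1] acc=0, pass-E 0, pass-S 0
  after 1 — PE[2][1] acc=0, pass-E 0, pass-S 0
  after 2 — PE[2][1] acc=0, pass-E 0, pass-S 0
  after 3 — PE[2][1] acc=52, pass-E 52, pass-S 8
  after 4 — PE[2][1] acc=54, pass-E 54, pass-S 6
  after 5 — PE[2][1] acc=19, pass-E 19, pass-S 1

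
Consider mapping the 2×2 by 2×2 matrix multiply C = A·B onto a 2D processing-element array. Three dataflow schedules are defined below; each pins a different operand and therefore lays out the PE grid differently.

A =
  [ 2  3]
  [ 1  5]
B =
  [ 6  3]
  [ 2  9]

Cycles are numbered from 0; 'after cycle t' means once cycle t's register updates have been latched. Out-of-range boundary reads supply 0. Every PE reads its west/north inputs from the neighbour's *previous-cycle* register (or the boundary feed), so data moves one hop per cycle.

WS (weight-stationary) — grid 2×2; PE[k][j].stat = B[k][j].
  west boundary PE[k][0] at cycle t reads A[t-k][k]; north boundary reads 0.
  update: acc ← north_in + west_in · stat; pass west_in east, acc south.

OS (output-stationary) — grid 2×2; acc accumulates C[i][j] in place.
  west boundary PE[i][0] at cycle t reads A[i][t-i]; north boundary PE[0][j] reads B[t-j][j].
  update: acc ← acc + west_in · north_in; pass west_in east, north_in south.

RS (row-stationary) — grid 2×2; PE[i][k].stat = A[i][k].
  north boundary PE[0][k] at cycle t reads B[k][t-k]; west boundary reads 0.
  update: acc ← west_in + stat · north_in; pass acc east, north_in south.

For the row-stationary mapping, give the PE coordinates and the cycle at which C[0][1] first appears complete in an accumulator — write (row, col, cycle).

(row, col, cycle) = (0, 1, 2)

RS: C[0][1] accumulates in PE[0][1]:
  0: (0,1).acc=0  regs=<0,0>
  1: (0,1).acc=18  regs=<18,2>
  2: (0,1).acc=33  regs=<33,9>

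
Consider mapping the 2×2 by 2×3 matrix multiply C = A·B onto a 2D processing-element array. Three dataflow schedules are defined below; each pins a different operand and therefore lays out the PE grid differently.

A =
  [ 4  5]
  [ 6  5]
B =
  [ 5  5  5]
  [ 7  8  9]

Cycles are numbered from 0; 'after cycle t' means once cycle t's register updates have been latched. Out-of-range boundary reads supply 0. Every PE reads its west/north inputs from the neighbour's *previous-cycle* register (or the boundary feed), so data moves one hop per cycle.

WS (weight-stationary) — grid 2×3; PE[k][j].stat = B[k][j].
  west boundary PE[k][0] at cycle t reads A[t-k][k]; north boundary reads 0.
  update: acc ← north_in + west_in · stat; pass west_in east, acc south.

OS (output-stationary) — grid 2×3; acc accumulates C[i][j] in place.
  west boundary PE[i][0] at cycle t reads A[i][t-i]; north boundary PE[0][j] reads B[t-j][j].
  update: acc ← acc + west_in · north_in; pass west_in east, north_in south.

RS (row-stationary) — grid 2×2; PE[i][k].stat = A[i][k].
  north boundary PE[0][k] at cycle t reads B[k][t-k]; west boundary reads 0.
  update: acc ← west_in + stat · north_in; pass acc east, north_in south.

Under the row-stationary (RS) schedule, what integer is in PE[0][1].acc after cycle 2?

PE[0][1].acc = 60

RS 2×2: PE[0][1] cycle-by-cycle (with neighbour feeds):
  @0  [0,0]  acc 20  |  →20  ↓5
  @0  [0,1]  acc 0  |  →0  ↓0
  @1  [0,0]  acc 20  |  →20  ↓5
  @1  [0,1]  acc 55  |  →55  ↓7
  @2  [0,0]  acc 20  |  →20  ↓5
  @2  [0,1]  acc 60  |  →60  ↓8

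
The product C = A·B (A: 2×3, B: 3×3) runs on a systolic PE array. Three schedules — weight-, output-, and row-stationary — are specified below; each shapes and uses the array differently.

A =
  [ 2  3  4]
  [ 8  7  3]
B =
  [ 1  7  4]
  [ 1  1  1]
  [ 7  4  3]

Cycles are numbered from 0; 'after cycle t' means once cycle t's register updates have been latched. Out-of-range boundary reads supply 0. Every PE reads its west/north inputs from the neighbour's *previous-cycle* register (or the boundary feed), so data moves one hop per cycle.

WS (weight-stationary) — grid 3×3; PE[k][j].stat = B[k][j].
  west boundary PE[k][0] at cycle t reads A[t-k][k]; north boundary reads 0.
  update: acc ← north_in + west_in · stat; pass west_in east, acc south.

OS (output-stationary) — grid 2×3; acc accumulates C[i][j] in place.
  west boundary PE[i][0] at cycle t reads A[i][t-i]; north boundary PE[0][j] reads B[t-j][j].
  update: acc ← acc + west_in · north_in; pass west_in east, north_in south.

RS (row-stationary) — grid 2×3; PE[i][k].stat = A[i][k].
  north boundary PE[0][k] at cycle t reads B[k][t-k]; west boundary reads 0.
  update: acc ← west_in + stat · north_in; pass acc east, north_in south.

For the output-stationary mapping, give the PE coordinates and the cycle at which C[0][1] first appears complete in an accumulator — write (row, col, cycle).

OS: C[0][1] accumulates in PE[0][1]:
  step 0 · PE0,1: acc=0; fwd→0 fwd↓0
  step 1 · PE0,1: acc=14; fwd→2 fwd↓7
  step 2 · PE0,1: acc=17; fwd→3 fwd↓1
  step 3 · PE0,1: acc=33; fwd→4 fwd↓4

(row, col, cycle) = (0, 1, 3)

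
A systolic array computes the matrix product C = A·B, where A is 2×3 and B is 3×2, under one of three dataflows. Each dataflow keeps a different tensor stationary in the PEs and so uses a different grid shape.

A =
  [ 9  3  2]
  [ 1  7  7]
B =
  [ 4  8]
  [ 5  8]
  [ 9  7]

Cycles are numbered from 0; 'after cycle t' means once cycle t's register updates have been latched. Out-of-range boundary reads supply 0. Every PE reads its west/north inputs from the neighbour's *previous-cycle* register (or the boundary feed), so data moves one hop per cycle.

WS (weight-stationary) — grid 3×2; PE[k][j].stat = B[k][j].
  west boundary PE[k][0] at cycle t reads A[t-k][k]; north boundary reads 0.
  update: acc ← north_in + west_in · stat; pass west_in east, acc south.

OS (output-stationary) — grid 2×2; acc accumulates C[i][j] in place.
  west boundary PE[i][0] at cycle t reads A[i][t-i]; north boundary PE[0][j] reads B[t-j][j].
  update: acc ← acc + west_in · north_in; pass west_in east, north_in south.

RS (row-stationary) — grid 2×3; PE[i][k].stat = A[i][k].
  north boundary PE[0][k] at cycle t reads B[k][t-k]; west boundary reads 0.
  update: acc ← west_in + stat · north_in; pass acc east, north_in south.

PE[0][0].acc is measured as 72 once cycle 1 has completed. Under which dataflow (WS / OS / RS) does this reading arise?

dataflow = RS

Under WS (3×2), PE[0][0]:
  cycle 0: PE[0][0] → acc 36, east 9, south 36
  cycle 1: PE[0][0] → acc 4, east 1, south 4
Under OS (2×2), PE[0][0]:
  cycle 0: PE[0][0] → acc 36, east 9, south 4
  cycle 1: PE[0][0] → acc 51, east 3, south 5
Under RS (2×3), PE[0][0]:
  cycle 0: PE[0][0] → acc 36, east 36, south 4
  cycle 1: PE[0][0] → acc 72, east 72, south 8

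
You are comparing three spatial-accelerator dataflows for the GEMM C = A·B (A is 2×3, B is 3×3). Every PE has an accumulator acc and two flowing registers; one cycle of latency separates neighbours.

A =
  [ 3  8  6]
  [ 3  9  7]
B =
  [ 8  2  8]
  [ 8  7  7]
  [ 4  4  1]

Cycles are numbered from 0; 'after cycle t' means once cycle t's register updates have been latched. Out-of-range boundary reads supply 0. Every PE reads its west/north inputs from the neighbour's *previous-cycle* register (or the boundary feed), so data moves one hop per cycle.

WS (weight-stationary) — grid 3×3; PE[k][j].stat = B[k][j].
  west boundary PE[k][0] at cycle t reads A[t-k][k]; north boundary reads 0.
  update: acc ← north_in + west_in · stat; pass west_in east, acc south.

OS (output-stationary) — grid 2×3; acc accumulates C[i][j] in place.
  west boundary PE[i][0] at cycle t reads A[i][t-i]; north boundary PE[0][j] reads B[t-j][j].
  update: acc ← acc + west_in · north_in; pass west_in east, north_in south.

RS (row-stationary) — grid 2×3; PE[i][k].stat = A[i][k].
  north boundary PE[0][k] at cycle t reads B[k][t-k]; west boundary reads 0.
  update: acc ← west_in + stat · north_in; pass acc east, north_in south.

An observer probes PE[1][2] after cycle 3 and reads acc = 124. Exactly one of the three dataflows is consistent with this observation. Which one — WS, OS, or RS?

WS (3×3 grid), PE[1][2]:
  0: (1,2).acc=0  regs=<0,0>
  1: (1,2).acc=0  regs=<0,0>
  2: (1,2).acc=0  regs=<0,0>
  3: (1,2).acc=80  regs=<8,80>
OS (2×3 grid), PE[1][2]:
  0: (1,2).acc=0  regs=<0,0>
  1: (1,2).acc=0  regs=<0,0>
  2: (1,2).acc=0  regs=<0,0>
  3: (1,2).acc=24  regs=<3,8>
RS (2×3 grid), PE[1][2]:
  0: (1,2).acc=0  regs=<0,0>
  1: (1,2).acc=0  regs=<0,0>
  2: (1,2).acc=0  regs=<0,0>
  3: (1,2).acc=124  regs=<124,4>

dataflow = RS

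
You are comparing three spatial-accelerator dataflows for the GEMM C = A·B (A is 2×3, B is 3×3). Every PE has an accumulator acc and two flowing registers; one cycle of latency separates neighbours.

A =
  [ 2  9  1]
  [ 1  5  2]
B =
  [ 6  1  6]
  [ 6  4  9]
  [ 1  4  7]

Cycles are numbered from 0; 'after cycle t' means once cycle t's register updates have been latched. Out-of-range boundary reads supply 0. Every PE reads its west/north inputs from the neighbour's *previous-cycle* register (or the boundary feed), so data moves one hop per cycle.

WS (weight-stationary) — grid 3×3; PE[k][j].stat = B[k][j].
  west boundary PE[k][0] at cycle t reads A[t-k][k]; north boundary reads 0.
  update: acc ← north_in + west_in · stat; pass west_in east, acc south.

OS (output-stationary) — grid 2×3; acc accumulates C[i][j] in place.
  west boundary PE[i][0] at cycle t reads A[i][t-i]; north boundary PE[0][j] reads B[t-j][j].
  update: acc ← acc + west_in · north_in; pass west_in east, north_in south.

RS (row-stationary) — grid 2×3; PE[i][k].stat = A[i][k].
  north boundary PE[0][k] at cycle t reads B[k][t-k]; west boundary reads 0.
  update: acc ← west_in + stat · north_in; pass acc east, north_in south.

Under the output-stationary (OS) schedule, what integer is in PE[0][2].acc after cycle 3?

OS 2×3: PE[0][2] cycle-by-cycle (with neighbour feeds):
  0: (0,1).acc=0  regs=<0,0>
  0: (0,2).acc=0  regs=<0,0>
  1: (0,1).acc=2  regs=<2,1>
  1: (0,2).acc=0  regs=<0,0>
  2: (0,1).acc=38  regs=<9,4>
  2: (0,2).acc=12  regs=<2,6>
  3: (0,1).acc=42  regs=<1,4>
  3: (0,2).acc=93  regs=<9,9>

PE[0][2].acc = 93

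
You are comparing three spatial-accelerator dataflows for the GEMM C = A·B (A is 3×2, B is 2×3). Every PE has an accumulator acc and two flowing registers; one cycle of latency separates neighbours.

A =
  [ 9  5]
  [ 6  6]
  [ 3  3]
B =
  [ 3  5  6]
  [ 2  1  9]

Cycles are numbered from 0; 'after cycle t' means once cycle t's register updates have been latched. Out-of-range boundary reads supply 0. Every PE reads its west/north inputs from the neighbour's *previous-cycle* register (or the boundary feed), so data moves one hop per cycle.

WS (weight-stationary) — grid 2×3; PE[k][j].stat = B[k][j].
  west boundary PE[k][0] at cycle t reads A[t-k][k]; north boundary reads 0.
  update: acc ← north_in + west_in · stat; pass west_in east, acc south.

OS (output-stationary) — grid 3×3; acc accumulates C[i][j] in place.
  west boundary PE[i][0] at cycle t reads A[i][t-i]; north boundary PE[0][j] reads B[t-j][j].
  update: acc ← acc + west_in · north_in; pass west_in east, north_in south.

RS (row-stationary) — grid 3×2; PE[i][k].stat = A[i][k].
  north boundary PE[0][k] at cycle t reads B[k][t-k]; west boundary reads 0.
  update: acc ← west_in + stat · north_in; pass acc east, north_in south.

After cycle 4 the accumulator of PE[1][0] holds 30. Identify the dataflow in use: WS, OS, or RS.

dataflow = OS

WS (2×3 grid), PE[1][0]:
  c0 r1c0: 0 / 0 / 0
  c1 r1c0: 37 / 5 / 37
  c2 r1c0: 30 / 6 / 30
  c3 r1c0: 15 / 3 / 15
  c4 r1c0: 0 / 0 / 0
OS (3×3 grid), PE[1][0]:
  c0 r1c0: 0 / 0 / 0
  c1 r1c0: 18 / 6 / 3
  c2 r1c0: 30 / 6 / 2
  c3 r1c0: 30 / 0 / 0
  c4 r1c0: 30 / 0 / 0
RS (3×2 grid), PE[1][0]:
  c0 r1c0: 0 / 0 / 0
  c1 r1c0: 18 / 18 / 3
  c2 r1c0: 30 / 30 / 5
  c3 r1c0: 36 / 36 / 6
  c4 r1c0: 0 / 0 / 0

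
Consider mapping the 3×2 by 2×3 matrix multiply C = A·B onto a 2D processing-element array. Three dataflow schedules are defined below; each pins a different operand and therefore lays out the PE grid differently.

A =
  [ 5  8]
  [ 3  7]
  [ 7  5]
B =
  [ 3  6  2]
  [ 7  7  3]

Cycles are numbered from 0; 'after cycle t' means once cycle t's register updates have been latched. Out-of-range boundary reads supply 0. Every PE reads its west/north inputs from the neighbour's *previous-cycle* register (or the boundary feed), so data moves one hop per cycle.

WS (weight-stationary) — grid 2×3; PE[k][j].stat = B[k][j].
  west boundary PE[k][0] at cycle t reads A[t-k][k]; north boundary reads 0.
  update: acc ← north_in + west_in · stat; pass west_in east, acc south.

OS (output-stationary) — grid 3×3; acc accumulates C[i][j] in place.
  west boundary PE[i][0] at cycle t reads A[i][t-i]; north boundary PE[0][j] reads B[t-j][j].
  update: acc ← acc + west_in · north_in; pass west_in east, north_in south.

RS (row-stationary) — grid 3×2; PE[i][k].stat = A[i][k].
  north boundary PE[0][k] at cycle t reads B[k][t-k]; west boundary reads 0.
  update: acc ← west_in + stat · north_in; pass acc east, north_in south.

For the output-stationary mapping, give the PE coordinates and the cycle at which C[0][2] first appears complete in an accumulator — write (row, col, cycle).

(row, col, cycle) = (0, 2, 3)

OS: C[0][2] accumulates in PE[0][2]:
  @0  [0,2]  acc 0  |  →0  ↓0
  @1  [0,2]  acc 0  |  →0  ↓0
  @2  [0,2]  acc 10  |  →5  ↓2
  @3  [0,2]  acc 34  |  →8  ↓3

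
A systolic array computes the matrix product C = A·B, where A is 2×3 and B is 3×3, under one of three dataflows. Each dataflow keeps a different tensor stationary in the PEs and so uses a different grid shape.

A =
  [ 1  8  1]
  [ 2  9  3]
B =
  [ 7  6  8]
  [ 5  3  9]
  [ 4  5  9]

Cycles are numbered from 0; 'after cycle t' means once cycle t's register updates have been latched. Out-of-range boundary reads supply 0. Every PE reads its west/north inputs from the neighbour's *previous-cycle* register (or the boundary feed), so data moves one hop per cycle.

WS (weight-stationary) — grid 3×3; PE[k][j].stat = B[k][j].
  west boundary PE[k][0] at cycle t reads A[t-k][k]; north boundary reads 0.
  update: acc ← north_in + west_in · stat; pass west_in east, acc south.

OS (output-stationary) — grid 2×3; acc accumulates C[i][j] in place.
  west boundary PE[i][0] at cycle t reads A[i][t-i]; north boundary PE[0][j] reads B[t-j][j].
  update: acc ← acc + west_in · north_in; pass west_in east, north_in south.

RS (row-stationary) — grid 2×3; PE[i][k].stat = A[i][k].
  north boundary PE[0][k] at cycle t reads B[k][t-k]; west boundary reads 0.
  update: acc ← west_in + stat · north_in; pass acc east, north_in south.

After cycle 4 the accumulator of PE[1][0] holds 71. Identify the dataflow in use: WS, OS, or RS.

dataflow = OS

WS [3×3] PE[1][0] across cycles:
  [0] (1,0) acc=0 (h:0 v:0)
  [1] (1,0) acc=47 (h:8 v:47)
  [2] (1,0) acc=59 (h:9 v:59)
  [3] (1,0) acc=0 (h:0 v:0)
  [4] (1,0) acc=0 (h:0 v:0)
OS [2×3] PE[1][0] across cycles:
  [0] (1,0) acc=0 (h:0 v:0)
  [1] (1,0) acc=14 (h:2 v:7)
  [2] (1,0) acc=59 (h:9 v:5)
  [3] (1,0) acc=71 (h:3 v:4)
  [4] (1,0) acc=71 (h:0 v:0)
RS [2×3] PE[1][0] across cycles:
  [0] (1,0) acc=0 (h:0 v:0)
  [1] (1,0) acc=14 (h:14 v:7)
  [2] (1,0) acc=12 (h:12 v:6)
  [3] (1,0) acc=16 (h:16 v:8)
  [4] (1,0) acc=0 (h:0 v:0)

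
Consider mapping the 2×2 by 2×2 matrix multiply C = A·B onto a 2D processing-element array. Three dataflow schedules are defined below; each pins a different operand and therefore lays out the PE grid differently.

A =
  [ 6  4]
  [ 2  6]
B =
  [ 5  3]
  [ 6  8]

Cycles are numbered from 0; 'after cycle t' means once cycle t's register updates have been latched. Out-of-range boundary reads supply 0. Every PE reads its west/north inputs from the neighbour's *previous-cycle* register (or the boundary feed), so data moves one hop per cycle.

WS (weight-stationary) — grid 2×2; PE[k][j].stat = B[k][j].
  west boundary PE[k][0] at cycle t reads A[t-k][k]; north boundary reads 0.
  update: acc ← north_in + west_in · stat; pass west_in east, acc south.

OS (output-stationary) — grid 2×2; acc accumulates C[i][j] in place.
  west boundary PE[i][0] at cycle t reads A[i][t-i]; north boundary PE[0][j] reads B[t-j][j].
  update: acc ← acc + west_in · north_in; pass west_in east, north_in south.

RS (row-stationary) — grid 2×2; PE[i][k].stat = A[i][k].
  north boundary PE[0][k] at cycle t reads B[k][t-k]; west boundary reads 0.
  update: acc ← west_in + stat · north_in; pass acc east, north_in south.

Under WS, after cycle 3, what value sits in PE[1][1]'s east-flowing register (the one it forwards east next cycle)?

register = 6

Tracing WS — 2×2 array, target PE[1][1]:
  [0] (0,1) acc=0 (h:0 v:0)
  [0] (1,0) acc=0 (h:0 v:0)
  [0] (1,1) acc=0 (h:0 v:0)
  [1] (0,1) acc=18 (h:6 v:18)
  [1] (1,0) acc=54 (h:4 v:54)
  [1] (1,1) acc=0 (h:0 v:0)
  [2] (0,1) acc=6 (h:2 v:6)
  [2] (1,0) acc=46 (h:6 v:46)
  [2] (1,1) acc=50 (h:4 v:50)
  [3] (0,1) acc=0 (h:0 v:0)
  [3] (1,0) acc=0 (h:0 v:0)
  [3] (1,1) acc=54 (h:6 v:54)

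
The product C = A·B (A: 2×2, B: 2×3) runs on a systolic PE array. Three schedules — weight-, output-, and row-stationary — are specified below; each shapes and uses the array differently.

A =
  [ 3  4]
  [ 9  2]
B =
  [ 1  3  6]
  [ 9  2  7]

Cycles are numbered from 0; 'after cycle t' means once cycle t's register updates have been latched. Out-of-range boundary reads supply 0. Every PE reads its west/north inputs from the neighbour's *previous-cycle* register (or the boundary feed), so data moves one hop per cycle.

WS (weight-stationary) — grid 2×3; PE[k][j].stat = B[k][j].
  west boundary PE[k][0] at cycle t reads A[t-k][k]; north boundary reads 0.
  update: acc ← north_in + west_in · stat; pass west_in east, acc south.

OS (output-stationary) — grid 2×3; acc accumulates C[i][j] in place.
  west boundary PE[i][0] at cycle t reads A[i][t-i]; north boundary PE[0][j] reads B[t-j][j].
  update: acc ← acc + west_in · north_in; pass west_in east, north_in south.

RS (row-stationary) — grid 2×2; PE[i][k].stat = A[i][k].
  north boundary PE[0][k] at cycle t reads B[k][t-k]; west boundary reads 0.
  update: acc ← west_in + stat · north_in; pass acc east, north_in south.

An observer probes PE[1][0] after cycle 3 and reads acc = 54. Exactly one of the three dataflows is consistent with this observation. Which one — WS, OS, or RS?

WS (2×3 grid), PE[1][0]:
  c0 r1c0: 0 / 0 / 0
  c1 r1c0: 39 / 4 / 39
  c2 r1c0: 27 / 2 / 27
  c3 r1c0: 0 / 0 / 0
OS (2×3 grid), PE[1][0]:
  c0 r1c0: 0 / 0 / 0
  c1 r1c0: 9 / 9 / 1
  c2 r1c0: 27 / 2 / 9
  c3 r1c0: 27 / 0 / 0
RS (2×2 grid), PE[1][0]:
  c0 r1c0: 0 / 0 / 0
  c1 r1c0: 9 / 9 / 1
  c2 r1c0: 27 / 27 / 3
  c3 r1c0: 54 / 54 / 6

dataflow = RS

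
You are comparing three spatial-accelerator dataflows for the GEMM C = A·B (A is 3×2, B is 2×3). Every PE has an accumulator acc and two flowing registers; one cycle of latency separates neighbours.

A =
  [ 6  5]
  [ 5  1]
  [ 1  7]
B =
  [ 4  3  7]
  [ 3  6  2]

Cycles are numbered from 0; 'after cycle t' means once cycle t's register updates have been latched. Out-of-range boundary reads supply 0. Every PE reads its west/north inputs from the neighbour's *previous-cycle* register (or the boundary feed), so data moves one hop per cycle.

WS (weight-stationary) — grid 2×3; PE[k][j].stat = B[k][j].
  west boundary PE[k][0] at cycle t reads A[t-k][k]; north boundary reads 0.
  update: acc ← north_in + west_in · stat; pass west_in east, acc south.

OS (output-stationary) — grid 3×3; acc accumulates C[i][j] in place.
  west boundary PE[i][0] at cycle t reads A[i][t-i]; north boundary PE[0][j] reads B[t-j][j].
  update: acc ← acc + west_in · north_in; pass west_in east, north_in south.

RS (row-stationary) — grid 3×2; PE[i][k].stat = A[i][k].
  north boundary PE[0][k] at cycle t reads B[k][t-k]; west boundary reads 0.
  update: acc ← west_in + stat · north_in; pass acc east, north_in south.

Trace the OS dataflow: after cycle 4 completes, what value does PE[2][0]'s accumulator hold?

PE[2][0].acc = 25

OS on a 3×3 grid — tracing PE[2][0] and its feeders:
  [0] (1,0) acc=0 (h:0 v:0)
  [0] (2,0) acc=0 (h:0 v:0)
  [1] (1,0) acc=20 (h:5 v:4)
  [1] (2,0) acc=0 (h:0 v:0)
  [2] (1,0) acc=23 (h:1 v:3)
  [2] (2,0) acc=4 (h:1 v:4)
  [3] (1,0) acc=23 (h:0 v:0)
  [3] (2,0) acc=25 (h:7 v:3)
  [4] (1,0) acc=23 (h:0 v:0)
  [4] (2,0) acc=25 (h:0 v:0)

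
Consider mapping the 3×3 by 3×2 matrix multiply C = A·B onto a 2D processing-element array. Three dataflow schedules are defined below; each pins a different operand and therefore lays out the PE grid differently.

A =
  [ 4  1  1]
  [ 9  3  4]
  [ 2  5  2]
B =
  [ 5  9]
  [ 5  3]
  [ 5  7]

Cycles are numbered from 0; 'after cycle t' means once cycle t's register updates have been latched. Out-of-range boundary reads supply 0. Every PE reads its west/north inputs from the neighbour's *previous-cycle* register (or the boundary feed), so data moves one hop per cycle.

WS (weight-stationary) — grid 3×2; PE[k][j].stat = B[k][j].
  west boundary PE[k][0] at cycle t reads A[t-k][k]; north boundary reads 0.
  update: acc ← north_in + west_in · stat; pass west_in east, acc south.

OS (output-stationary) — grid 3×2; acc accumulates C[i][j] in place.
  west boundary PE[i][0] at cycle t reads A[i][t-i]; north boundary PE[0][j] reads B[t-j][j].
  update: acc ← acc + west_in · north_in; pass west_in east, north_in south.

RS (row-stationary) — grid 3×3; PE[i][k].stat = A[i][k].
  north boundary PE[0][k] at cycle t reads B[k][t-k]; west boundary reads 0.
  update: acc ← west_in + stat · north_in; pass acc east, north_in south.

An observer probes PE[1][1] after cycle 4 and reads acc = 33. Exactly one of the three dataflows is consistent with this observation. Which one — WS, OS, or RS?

WS [3×2] PE[1][1] across cycles:
  cycle 0: PE[1][1] → acc 0, east 0, south 0
  cycle 1: PE[1][1] → acc 0, east 0, south 0
  cycle 2: PE[1][1] → acc 39, east 1, south 39
  cycle 3: PE[1][1] → acc 90, east 3, south 90
  cycle 4: PE[1][1] → acc 33, east 5, south 33
OS [3×2] PE[1][1] across cycles:
  cycle 0: PE[1][1] → acc 0, east 0, south 0
  cycle 1: PE[1][1] → acc 0, east 0, south 0
  cycle 2: PE[1][1] → acc 81, east 9, south 9
  cycle 3: PE[1][1] → acc 90, east 3, south 3
  cycle 4: PE[1][1] → acc 118, east 4, south 7
RS [3×3] PE[1][1] across cycles:
  cycle 0: PE[1][1] → acc 0, east 0, south 0
  cycle 1: PE[1][1] → acc 0, east 0, south 0
  cycle 2: PE[1][1] → acc 60, east 60, south 5
  cycle 3: PE[1][1] → acc 90, east 90, south 3
  cycle 4: PE[1][1] → acc 0, east 0, south 0

dataflow = WS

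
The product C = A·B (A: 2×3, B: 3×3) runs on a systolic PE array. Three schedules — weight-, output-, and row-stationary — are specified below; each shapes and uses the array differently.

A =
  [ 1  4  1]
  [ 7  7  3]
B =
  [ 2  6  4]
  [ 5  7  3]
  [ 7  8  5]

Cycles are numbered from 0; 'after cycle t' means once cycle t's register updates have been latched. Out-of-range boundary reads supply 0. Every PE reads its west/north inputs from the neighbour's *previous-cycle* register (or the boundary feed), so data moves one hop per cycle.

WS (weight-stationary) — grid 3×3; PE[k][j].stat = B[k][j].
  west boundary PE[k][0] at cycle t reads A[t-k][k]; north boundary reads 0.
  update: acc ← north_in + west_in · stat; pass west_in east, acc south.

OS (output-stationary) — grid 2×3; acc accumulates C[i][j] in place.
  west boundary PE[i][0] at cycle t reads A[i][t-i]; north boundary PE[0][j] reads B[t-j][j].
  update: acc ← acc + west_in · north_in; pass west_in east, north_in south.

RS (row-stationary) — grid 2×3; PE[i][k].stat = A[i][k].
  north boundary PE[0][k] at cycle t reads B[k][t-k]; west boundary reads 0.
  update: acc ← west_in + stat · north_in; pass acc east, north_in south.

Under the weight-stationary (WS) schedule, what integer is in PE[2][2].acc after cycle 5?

PE[2][2].acc = 64

Tracing WS — 3×3 array, target PE[2][2]:
  cycle 0: PE[1][2] → acc 0, east 0, south 0
  cycle 0: PE[2][1] → acc 0, east 0, south 0
  cycle 0: PE[2][2] → acc 0, east 0, south 0
  cycle 1: PE[1][2] → acc 0, east 0, south 0
  cycle 1: PE[2][1] → acc 0, east 0, south 0
  cycle 1: PE[2][2] → acc 0, east 0, south 0
  cycle 2: PE[1][2] → acc 0, east 0, south 0
  cycle 2: PE[2][1] → acc 0, east 0, south 0
  cycle 2: PE[2][2] → acc 0, east 0, south 0
  cycle 3: PE[1][2] → acc 16, east 4, south 16
  cycle 3: PE[2][1] → acc 42, east 1, south 42
  cycle 3: PE[2][2] → acc 0, east 0, south 0
  cycle 4: PE[1][2] → acc 49, east 7, south 49
  cycle 4: PE[2][1] → acc 115, east 3, south 115
  cycle 4: PE[2][2] → acc 21, east 1, south 21
  cycle 5: PE[1][2] → acc 0, east 0, south 0
  cycle 5: PE[2][1] → acc 0, east 0, south 0
  cycle 5: PE[2][2] → acc 64, east 3, south 64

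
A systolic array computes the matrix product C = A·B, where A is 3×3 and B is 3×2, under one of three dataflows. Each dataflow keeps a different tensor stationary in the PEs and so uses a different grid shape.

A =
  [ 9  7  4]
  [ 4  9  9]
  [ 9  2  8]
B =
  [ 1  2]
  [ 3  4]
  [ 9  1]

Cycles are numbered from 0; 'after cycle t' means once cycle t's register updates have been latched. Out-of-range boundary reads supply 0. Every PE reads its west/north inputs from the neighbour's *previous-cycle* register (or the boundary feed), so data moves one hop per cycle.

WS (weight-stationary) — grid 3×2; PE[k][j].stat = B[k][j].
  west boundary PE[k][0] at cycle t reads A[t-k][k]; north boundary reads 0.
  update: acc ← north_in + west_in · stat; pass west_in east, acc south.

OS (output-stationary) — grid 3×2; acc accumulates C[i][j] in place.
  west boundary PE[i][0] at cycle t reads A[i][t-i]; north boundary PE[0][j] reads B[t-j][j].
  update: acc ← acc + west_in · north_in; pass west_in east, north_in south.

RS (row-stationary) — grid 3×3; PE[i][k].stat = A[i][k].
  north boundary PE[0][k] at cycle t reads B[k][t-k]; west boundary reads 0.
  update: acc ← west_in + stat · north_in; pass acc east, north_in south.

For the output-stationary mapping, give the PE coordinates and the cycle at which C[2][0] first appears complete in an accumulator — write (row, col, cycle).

OS — PE[2][0] is where C[2][0] collects:
  [0] (2,0) acc=0 (h:0 v:0)
  [1] (2,0) acc=0 (h:0 v:0)
  [2] (2,0) acc=9 (h:9 v:1)
  [3] (2,0) acc=15 (h:2 v:3)
  [4] (2,0) acc=87 (h:8 v:9)

(row, col, cycle) = (2, 0, 4)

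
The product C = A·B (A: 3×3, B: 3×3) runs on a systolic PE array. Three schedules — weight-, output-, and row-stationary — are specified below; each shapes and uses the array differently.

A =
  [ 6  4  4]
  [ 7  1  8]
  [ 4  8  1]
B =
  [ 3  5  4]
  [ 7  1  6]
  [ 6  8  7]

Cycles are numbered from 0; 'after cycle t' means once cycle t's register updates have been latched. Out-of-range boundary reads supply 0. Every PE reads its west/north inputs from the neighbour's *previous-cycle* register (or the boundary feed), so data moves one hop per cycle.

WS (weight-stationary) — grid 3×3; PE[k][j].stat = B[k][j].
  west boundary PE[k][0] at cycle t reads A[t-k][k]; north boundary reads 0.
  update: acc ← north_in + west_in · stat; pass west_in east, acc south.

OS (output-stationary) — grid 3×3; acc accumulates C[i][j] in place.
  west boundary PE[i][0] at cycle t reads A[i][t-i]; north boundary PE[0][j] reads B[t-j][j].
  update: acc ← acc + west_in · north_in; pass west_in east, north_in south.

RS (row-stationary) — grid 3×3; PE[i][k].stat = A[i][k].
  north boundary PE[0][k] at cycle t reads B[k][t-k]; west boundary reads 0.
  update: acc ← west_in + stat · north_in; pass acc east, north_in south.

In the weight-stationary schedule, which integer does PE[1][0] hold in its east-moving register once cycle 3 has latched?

register = 8

Tracing WS — 3×3 array, target PE[1][0]:
  c0 r0c0: 18 / 6 / 18
  c0 r1c0: 0 / 0 / 0
  c1 r0c0: 21 / 7 / 21
  c1 r1c0: 46 / 4 / 46
  c2 r0c0: 12 / 4 / 12
  c2 r1c0: 28 / 1 / 28
  c3 r0c0: 0 / 0 / 0
  c3 r1c0: 68 / 8 / 68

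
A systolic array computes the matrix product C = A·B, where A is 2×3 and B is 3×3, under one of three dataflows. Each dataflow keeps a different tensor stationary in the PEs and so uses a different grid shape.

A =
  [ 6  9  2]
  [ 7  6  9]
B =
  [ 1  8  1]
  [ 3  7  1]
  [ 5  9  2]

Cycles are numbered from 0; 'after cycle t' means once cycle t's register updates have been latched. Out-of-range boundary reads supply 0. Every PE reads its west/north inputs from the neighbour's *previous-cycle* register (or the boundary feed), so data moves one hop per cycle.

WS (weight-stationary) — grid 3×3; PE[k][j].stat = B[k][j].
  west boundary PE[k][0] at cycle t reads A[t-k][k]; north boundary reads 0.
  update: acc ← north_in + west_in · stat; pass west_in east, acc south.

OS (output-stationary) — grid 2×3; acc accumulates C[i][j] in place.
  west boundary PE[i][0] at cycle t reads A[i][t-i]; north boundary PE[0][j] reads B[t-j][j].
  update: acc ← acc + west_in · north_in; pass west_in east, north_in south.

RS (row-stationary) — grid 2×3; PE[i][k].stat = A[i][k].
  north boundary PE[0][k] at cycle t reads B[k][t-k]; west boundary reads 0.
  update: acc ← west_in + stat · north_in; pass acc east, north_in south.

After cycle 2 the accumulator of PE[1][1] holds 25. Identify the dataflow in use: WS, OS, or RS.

dataflow = RS

Under WS (3×3), PE[1][1]:
  t=0 PE[1][1]: acc=0 h=0 v=0
  t=1 PE[1][1]: acc=0 h=0 v=0
  t=2 PE[1][1]: acc=111 h=9 v=111
Under OS (2×3), PE[1][1]:
  t=0 PE[1][1]: acc=0 h=0 v=0
  t=1 PE[1][1]: acc=0 h=0 v=0
  t=2 PE[1][1]: acc=56 h=7 v=8
Under RS (2×3), PE[1][1]:
  t=0 PE[1][1]: acc=0 h=0 v=0
  t=1 PE[1][1]: acc=0 h=0 v=0
  t=2 PE[1][1]: acc=25 h=25 v=3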